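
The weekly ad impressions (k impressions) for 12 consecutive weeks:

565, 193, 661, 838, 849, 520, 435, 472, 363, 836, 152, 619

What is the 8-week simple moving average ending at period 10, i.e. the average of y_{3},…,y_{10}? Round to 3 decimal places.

621.750

Sum of periods 3–10: 661 + 838 + 849 + 520 + 435 + 472 + 363 + 836 = 4974
Divide by 8: 4974 / 8 = 621.750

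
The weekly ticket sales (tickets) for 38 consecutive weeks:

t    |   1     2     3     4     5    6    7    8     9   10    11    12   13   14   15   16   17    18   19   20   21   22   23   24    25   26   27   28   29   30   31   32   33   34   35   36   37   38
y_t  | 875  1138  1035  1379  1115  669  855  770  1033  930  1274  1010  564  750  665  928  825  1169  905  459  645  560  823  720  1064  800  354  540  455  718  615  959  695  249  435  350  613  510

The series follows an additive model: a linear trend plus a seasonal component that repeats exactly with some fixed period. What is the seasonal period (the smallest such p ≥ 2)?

7

First differences y_{t+1} − y_t: 263, -103, 344, -264, -446, 186, -85, 263, -103, 344, -264, -446, 186, -85, 263, -103, …
The difference pattern repeats every 7 terms and not for any smaller step, so p = 7.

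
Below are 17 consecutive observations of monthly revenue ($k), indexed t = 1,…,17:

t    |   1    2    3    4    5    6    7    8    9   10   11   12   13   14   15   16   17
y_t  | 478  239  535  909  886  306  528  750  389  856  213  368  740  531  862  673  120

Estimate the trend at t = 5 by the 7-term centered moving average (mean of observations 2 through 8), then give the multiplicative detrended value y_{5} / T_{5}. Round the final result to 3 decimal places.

1.493

Trend T_5 = (239 + 535 + 909 + 886 + 306 + 528 + 750) / 7 = 4153/7 = 593.28571
Ratio to trend: 886 / 593.28571 = 1.493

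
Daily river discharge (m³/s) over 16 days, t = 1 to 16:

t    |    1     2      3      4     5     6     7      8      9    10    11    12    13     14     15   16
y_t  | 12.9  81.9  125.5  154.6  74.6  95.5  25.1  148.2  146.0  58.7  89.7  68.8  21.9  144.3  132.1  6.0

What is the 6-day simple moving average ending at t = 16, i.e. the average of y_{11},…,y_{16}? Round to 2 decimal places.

Sum of periods 11–16: 89.7 + 68.8 + 21.9 + 144.3 + 132.1 + 6.0 = 462.8
Divide by 6: 462.8 / 6 = 77.13

77.13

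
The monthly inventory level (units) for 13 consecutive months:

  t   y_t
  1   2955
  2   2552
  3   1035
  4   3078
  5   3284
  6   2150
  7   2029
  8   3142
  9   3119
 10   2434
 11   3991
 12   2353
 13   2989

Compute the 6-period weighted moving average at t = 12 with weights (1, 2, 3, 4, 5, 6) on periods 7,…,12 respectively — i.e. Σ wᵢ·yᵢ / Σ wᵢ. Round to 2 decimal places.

2927.57

Weighted sum: 1·2029 + 2·3142 + 3·3119 + 4·2434 + 5·3991 + 6·2353 = 2029 + 6284 + 9357 + 9736 + 19955 + 14118 = 61479
Weight total: 1 + 2 + 3 + 4 + 5 + 6 = 21
WMA = 61479 / 21 = 2927.57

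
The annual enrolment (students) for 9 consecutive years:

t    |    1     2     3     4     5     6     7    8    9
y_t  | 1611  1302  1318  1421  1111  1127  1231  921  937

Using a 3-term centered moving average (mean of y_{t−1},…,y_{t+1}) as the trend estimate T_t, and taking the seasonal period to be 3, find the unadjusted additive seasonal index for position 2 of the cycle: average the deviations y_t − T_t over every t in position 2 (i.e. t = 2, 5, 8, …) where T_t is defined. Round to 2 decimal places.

-108.56

Season position 2 occurs at t = 2, 5, 8 (where T_t is defined).
t=2: T_2 = 1410.3333; y_2 − T_2 = 1302 − 1410.3333 = -108.3333
t=5: T_5 = 1219.6667; y_5 − T_5 = 1111 − 1219.6667 = -108.6667
t=8: T_8 = 1029.6667; y_8 − T_8 = 921 − 1029.6667 = -108.6667
Mean deviation: (-108.3333 + -108.6667 + -108.6667) / 3 = -108.56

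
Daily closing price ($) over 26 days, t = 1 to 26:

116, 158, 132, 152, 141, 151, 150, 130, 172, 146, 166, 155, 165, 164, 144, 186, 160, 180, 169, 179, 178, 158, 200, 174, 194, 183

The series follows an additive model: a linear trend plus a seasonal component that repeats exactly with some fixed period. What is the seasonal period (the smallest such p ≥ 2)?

First differences y_{t+1} − y_t: 42, -26, 20, -11, 10, -1, -20, 42, -26, 20, -11, 10, -1, -20, 42, -26, …
The difference pattern repeats every 7 terms and not for any smaller step, so p = 7.

7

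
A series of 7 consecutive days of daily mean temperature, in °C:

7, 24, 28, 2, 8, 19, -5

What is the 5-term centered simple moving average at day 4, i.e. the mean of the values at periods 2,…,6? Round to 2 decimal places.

Sum of periods 2–6: 24 + 28 + 2 + 8 + 19 = 81
Divide by 5: 81 / 5 = 16.20

16.20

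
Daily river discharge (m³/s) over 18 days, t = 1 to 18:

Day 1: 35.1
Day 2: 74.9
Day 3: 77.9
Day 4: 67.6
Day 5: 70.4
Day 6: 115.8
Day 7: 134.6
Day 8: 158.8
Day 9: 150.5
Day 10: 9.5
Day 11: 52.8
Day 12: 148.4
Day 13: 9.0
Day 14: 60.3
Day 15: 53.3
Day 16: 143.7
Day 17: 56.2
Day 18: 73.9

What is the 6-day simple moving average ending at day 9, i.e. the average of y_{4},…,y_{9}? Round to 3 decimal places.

Sum of periods 4–9: 67.6 + 70.4 + 115.8 + 134.6 + 158.8 + 150.5 = 697.7
Divide by 6: 697.7 / 6 = 116.283

116.283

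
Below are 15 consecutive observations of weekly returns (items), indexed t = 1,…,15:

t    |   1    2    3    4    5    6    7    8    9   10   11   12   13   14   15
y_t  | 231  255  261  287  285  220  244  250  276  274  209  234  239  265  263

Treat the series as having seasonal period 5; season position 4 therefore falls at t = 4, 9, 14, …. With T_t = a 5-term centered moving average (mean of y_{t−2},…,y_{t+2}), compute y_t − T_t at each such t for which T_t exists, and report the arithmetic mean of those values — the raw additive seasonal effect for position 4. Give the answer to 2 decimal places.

25.40

Season position 4 occurs at t = 4, 9 (where T_t is defined).
t=4: T_4 = 261.6000; y_4 − T_4 = 287 − 261.6000 = 25.4000
t=9: T_9 = 250.6000; y_9 − T_9 = 276 − 250.6000 = 25.4000
Mean deviation: (25.4000 + 25.4000) / 2 = 25.40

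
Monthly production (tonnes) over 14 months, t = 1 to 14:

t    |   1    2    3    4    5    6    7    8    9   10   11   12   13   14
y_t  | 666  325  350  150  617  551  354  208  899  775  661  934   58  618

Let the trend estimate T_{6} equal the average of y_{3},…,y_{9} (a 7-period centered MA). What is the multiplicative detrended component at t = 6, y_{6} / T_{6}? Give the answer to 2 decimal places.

1.23

Trend T_6 = (350 + 150 + 617 + 551 + 354 + 208 + 899) / 7 = 3129/7 = 447.0000
Ratio to trend: 551 / 447.0000 = 1.23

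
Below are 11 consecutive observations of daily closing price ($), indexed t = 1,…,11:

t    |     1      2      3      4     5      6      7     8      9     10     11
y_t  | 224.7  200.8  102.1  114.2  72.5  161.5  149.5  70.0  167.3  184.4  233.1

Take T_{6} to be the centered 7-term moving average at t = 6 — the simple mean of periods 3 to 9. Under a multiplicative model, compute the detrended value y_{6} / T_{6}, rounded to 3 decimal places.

Trend T_6 = (102.1 + 114.2 + 72.5 + 161.5 + 149.5 + 70.0 + 167.3) / 7 = 837.1/7 = 119.58571
Ratio to trend: 161.5 / 119.58571 = 1.350

1.350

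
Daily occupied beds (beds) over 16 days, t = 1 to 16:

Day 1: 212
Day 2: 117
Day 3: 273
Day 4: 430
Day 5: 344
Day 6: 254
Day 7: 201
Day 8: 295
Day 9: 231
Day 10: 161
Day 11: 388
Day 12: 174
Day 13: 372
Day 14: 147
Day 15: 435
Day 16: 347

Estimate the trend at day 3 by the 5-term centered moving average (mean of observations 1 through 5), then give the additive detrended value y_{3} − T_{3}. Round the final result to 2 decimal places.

Trend T_3 = (212 + 117 + 273 + 430 + 344) / 5 = 1376/5 = 275.2000
Detrended value: 273 − 275.2000 = -2.20

-2.20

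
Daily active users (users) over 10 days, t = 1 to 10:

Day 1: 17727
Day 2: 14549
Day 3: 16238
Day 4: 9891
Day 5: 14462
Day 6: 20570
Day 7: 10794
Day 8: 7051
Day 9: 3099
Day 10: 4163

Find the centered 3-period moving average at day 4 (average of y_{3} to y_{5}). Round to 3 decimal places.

13530.333

Sum of periods 3–5: 16238 + 9891 + 14462 = 40591
Divide by 3: 40591 / 3 = 13530.333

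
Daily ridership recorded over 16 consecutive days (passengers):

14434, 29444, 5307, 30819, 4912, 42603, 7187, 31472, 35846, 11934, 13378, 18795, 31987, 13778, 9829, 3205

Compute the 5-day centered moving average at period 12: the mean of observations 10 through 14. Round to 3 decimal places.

17974.400

Sum of periods 10–14: 11934 + 13378 + 18795 + 31987 + 13778 = 89872
Divide by 5: 89872 / 5 = 17974.400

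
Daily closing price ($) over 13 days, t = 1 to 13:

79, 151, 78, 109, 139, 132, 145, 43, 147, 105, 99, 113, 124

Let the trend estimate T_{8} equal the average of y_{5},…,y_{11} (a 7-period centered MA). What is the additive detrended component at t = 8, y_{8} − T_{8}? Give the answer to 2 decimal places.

-72.71

Trend T_8 = (139 + 132 + 145 + 43 + 147 + 105 + 99) / 7 = 810/7 = 115.7143
Detrended value: 43 − 115.7143 = -72.71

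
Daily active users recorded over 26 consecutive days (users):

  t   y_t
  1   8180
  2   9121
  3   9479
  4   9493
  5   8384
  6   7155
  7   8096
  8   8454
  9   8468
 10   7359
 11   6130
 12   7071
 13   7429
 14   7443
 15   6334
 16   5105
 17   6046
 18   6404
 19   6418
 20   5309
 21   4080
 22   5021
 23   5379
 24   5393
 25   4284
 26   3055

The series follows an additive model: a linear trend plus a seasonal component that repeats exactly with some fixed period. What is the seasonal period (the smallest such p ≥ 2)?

First differences y_{t+1} − y_t: 941, 358, 14, -1109, -1229, 941, 358, 14, -1109, -1229, 941, 358, …
The difference pattern repeats every 5 terms and not for any smaller step, so p = 5.

5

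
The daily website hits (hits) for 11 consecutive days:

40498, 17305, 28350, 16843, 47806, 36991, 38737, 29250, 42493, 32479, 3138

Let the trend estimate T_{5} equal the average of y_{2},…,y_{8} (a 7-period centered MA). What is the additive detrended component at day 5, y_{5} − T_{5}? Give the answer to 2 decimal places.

Trend T_5 = (17305 + 28350 + 16843 + 47806 + 36991 + 38737 + 29250) / 7 = 215282/7 = 30754.5714
Detrended value: 47806 − 30754.5714 = 17051.43

17051.43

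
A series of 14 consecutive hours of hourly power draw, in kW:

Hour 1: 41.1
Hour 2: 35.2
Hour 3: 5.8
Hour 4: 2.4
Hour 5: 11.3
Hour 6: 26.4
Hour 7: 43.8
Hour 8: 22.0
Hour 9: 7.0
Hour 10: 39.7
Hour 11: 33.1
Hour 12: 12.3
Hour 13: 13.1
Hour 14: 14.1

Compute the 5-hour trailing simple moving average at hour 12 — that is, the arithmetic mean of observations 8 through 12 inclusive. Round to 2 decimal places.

Sum of periods 8–12: 22.0 + 7.0 + 39.7 + 33.1 + 12.3 = 114.1
Divide by 5: 114.1 / 5 = 22.82

22.82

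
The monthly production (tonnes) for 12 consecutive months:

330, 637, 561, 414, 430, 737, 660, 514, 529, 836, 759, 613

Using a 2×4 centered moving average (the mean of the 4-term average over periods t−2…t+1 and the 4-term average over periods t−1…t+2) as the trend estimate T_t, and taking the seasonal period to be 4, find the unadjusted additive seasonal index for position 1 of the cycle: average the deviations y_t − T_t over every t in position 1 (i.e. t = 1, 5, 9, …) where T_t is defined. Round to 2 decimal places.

-118.00

Season position 1 occurs at t = 5, 9 (where T_t is defined).
t=5: T_5 = 547.8750; y_5 − T_5 = 430 − 547.8750 = -117.8750
t=9: T_9 = 647.1250; y_9 − T_9 = 529 − 647.1250 = -118.1250
Mean deviation: (-117.8750 + -118.1250) / 2 = -118.00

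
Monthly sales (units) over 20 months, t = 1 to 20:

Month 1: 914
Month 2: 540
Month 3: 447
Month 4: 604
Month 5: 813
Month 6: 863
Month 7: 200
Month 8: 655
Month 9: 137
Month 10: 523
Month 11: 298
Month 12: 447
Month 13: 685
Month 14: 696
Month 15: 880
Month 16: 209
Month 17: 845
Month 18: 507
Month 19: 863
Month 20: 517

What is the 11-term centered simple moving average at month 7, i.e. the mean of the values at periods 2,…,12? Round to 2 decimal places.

502.45

Sum of periods 2–12: 540 + 447 + 604 + 813 + 863 + 200 + 655 + 137 + 523 + 298 + 447 = 5527
Divide by 11: 5527 / 11 = 502.45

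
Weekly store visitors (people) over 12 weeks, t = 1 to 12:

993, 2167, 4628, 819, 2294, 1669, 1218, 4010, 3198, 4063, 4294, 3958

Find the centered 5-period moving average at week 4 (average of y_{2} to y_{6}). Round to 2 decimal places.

Sum of periods 2–6: 2167 + 4628 + 819 + 2294 + 1669 = 11577
Divide by 5: 11577 / 5 = 2315.40

2315.40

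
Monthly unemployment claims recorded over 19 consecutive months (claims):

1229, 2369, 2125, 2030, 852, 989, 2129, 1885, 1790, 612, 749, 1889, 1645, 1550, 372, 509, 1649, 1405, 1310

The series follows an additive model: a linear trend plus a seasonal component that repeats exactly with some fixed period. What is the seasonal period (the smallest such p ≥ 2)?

First differences y_{t+1} − y_t: 1140, -244, -95, -1178, 137, 1140, -244, -95, -1178, 137, 1140, -244, …
The difference pattern repeats every 5 terms and not for any smaller step, so p = 5.

5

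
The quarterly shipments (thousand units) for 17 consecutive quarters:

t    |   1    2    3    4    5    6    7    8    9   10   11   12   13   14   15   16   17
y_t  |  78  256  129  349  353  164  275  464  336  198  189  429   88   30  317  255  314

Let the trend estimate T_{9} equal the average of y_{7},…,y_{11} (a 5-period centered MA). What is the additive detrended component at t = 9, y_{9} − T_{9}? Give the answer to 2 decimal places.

43.60

Trend T_9 = (275 + 464 + 336 + 198 + 189) / 5 = 1462/5 = 292.4000
Detrended value: 336 − 292.4000 = 43.60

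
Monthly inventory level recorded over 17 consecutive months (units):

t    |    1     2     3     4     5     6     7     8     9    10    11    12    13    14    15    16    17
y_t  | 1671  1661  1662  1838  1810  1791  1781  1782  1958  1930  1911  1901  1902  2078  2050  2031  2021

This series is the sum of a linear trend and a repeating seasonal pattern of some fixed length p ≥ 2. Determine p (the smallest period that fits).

5

First differences y_{t+1} − y_t: -10, 1, 176, -28, -19, -10, 1, 176, -28, -19, -10, 1, …
The difference pattern repeats every 5 terms and not for any smaller step, so p = 5.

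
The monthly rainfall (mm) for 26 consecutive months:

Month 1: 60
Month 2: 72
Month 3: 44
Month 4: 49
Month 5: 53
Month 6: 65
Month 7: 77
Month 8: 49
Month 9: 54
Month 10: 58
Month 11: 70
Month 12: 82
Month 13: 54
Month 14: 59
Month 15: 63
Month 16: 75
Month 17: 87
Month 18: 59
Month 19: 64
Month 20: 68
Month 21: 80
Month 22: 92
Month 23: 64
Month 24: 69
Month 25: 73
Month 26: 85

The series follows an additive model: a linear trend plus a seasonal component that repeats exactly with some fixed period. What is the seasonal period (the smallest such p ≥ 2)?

5

First differences y_{t+1} − y_t: 12, -28, 5, 4, 12, 12, -28, 5, 4, 12, 12, -28, …
The difference pattern repeats every 5 terms and not for any smaller step, so p = 5.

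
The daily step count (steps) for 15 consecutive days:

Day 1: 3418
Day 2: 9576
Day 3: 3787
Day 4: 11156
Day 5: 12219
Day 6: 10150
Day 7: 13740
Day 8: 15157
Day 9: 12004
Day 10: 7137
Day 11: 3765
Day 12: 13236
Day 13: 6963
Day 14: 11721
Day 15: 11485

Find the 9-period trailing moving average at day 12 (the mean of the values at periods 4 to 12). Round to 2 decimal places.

10951.56

Sum of periods 4–12: 11156 + 12219 + 10150 + 13740 + 15157 + 12004 + 7137 + 3765 + 13236 = 98564
Divide by 9: 98564 / 9 = 10951.56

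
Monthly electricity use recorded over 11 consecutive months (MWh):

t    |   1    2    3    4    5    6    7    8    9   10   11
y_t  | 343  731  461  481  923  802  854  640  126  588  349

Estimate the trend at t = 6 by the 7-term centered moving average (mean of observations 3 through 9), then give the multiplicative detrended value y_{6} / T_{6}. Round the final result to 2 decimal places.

Trend T_6 = (461 + 481 + 923 + 802 + 854 + 640 + 126) / 7 = 4287/7 = 612.4286
Ratio to trend: 802 / 612.4286 = 1.31

1.31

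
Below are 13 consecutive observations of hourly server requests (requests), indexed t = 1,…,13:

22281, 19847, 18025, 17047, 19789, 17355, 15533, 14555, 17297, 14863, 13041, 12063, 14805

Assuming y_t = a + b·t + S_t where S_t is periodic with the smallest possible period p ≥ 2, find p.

First differences y_{t+1} − y_t: -2434, -1822, -978, 2742, -2434, -1822, -978, 2742, -2434, -1822, …
The difference pattern repeats every 4 terms and not for any smaller step, so p = 4.

4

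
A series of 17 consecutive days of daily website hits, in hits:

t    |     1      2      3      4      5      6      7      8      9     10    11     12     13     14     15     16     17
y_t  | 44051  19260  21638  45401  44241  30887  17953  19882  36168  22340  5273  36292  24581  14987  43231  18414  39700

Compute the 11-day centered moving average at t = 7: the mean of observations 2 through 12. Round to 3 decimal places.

Sum of periods 2–12: 19260 + 21638 + 45401 + 44241 + 30887 + 17953 + 19882 + 36168 + 22340 + 5273 + 36292 = 299335
Divide by 11: 299335 / 11 = 27212.273

27212.273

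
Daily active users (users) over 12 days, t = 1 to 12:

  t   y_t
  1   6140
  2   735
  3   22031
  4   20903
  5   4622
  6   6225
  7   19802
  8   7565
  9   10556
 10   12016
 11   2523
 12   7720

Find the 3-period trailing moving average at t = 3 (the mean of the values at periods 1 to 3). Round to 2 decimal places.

Sum of periods 1–3: 6140 + 735 + 22031 = 28906
Divide by 3: 28906 / 3 = 9635.33

9635.33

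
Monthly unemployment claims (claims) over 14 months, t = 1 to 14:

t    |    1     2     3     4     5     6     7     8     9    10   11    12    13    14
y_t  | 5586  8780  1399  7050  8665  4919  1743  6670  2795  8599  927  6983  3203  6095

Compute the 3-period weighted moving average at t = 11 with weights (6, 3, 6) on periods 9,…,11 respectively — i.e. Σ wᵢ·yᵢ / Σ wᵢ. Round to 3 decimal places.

3208.600

Weighted sum: 6·2795 + 3·8599 + 6·927 = 16770 + 25797 + 5562 = 48129
Weight total: 6 + 3 + 6 = 15
WMA = 48129 / 15 = 3208.600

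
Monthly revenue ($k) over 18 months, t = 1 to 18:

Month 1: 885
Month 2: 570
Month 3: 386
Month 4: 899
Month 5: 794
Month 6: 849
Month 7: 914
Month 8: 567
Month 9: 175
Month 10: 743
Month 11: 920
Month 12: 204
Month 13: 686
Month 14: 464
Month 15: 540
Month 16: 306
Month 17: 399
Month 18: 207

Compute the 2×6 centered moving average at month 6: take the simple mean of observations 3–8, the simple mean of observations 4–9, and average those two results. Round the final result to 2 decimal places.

717.25

Sum over 3–8: 386 + 899 + 794 + 849 + 914 + 567 = 4409
Sum over 4–9: 899 + 794 + 849 + 914 + 567 + 175 = 4198
CMA at t=6 = (4409 + 4198) / (2·6) = 8607 / 12 = 717.25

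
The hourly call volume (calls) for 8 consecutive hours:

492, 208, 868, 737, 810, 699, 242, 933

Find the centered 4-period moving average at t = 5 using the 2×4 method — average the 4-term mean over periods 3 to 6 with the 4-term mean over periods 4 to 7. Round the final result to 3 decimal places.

Sum over 3–6: 868 + 737 + 810 + 699 = 3114
Sum over 4–7: 737 + 810 + 699 + 242 = 2488
CMA at t=5 = (3114 + 2488) / (2·4) = 5602 / 8 = 700.250

700.250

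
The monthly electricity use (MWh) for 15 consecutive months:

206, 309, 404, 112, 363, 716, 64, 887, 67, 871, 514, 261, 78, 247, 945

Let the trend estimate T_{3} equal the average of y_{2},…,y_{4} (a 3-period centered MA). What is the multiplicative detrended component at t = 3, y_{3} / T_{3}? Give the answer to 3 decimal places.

Trend T_3 = (309 + 404 + 112) / 3 = 825/3 = 275.00000
Ratio to trend: 404 / 275.00000 = 1.469

1.469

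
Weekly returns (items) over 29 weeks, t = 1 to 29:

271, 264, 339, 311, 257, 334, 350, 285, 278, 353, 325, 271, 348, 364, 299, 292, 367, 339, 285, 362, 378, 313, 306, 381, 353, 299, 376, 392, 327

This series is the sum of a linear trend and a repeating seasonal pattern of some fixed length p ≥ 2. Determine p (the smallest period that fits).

First differences y_{t+1} − y_t: -7, 75, -28, -54, 77, 16, -65, -7, 75, -28, -54, 77, 16, -65, -7, 75, …
The difference pattern repeats every 7 terms and not for any smaller step, so p = 7.

7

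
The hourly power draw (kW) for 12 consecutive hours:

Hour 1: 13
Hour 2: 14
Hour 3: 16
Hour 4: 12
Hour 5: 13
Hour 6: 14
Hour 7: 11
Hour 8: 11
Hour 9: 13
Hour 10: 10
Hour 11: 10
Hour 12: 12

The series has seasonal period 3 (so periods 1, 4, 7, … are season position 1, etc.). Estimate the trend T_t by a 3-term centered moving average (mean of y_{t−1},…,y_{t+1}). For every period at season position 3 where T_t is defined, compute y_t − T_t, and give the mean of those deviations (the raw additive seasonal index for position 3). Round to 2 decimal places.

Season position 3 occurs at t = 3, 6, 9 (where T_t is defined).
t=3: T_3 = 14.0000; y_3 − T_3 = 16 − 14.0000 = 2.0000
t=6: T_6 = 12.6667; y_6 − T_6 = 14 − 12.6667 = 1.3333
t=9: T_9 = 11.3333; y_9 − T_9 = 13 − 11.3333 = 1.6667
Mean deviation: (2.0000 + 1.3333 + 1.6667) / 3 = 1.67

1.67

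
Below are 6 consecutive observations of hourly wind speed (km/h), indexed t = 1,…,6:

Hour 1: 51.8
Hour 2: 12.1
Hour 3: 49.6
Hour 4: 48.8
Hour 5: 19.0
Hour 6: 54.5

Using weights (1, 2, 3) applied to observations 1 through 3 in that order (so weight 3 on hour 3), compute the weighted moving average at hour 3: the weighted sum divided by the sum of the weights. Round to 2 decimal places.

37.47

Weighted sum: 1·51.8 + 2·12.1 + 3·49.6 = 51.8 + 24.2 + 148.8 = 224.8
Weight total: 1 + 2 + 3 = 6
WMA = 224.8 / 6 = 37.47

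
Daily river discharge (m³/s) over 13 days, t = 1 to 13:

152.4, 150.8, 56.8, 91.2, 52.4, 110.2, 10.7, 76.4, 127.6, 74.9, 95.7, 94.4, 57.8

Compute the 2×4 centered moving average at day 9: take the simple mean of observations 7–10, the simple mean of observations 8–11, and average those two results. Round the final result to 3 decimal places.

Sum over 7–10: 10.7 + 76.4 + 127.6 + 74.9 = 289.6
Sum over 8–11: 76.4 + 127.6 + 74.9 + 95.7 = 374.6
CMA at t=9 = (289.6 + 374.6) / (2·4) = 664.2 / 8 = 83.025

83.025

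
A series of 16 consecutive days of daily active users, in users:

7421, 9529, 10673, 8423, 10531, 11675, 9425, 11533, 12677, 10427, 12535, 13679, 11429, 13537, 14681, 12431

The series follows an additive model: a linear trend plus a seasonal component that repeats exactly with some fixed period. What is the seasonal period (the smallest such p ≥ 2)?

First differences y_{t+1} − y_t: 2108, 1144, -2250, 2108, 1144, -2250, 2108, 1144, …
The difference pattern repeats every 3 terms and not for any smaller step, so p = 3.

3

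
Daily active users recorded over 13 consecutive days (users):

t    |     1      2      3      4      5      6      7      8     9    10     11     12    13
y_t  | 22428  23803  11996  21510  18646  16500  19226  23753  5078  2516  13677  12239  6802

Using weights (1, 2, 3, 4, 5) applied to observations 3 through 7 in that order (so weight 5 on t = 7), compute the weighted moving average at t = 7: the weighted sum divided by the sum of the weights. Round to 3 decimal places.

Weighted sum: 1·11996 + 2·21510 + 3·18646 + 4·16500 + 5·19226 = 11996 + 43020 + 55938 + 66000 + 96130 = 273084
Weight total: 1 + 2 + 3 + 4 + 5 = 15
WMA = 273084 / 15 = 18205.600

18205.600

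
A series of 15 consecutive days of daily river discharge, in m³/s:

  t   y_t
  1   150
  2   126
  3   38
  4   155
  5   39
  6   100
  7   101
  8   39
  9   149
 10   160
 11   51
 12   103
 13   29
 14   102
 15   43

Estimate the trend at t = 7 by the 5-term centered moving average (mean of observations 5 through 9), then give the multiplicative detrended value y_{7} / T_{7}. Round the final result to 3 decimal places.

1.180

Trend T_7 = (39 + 100 + 101 + 39 + 149) / 5 = 428/5 = 85.60000
Ratio to trend: 101 / 85.60000 = 1.180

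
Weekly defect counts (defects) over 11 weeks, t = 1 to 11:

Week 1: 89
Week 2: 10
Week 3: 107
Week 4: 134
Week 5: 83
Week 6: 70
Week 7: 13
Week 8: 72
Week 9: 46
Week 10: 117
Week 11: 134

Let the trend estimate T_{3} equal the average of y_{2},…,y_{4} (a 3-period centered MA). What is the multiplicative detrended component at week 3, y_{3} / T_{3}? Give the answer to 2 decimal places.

1.28

Trend T_3 = (10 + 107 + 134) / 3 = 251/3 = 83.6667
Ratio to trend: 107 / 83.6667 = 1.28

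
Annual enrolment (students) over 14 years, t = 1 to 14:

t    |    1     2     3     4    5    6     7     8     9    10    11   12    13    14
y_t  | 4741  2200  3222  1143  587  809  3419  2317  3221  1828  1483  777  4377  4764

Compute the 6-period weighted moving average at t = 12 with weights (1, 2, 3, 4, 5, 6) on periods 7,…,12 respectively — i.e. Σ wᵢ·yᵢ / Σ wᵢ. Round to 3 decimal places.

Weighted sum: 1·3419 + 2·2317 + 3·3221 + 4·1828 + 5·1483 + 6·777 = 3419 + 4634 + 9663 + 7312 + 7415 + 4662 = 37105
Weight total: 1 + 2 + 3 + 4 + 5 + 6 = 21
WMA = 37105 / 21 = 1766.905

1766.905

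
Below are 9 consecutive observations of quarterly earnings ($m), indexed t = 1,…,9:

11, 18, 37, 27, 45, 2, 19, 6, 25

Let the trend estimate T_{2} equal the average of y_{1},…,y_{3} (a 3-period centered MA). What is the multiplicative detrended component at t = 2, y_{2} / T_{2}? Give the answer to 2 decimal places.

Trend T_2 = (11 + 18 + 37) / 3 = 66/3 = 22.0000
Ratio to trend: 18 / 22.0000 = 0.82

0.82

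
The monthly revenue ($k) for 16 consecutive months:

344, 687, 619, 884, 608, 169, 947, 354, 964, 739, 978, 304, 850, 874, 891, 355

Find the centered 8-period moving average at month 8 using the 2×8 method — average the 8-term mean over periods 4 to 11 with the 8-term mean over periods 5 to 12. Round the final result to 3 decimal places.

669.125

Sum over 4–11: 884 + 608 + 169 + 947 + 354 + 964 + 739 + 978 = 5643
Sum over 5–12: 608 + 169 + 947 + 354 + 964 + 739 + 978 + 304 = 5063
CMA at t=8 = (5643 + 5063) / (2·8) = 10706 / 16 = 669.125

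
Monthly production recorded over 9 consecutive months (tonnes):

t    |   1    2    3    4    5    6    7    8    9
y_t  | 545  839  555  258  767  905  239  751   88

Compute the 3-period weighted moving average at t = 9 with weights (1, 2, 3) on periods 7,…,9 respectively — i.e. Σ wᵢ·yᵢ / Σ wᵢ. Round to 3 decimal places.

334.167

Weighted sum: 1·239 + 2·751 + 3·88 = 239 + 1502 + 264 = 2005
Weight total: 1 + 2 + 3 = 6
WMA = 2005 / 6 = 334.167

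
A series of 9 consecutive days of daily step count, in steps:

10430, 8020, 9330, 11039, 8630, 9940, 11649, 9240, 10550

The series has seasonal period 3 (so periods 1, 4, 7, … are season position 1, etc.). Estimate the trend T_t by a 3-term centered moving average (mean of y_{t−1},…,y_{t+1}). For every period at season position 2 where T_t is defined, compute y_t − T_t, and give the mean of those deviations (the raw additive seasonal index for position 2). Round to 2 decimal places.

-1239.78

Season position 2 occurs at t = 2, 5, 8 (where T_t is defined).
t=2: T_2 = 9260.0000; y_2 − T_2 = 8020 − 9260.0000 = -1240.0000
t=5: T_5 = 9869.6667; y_5 − T_5 = 8630 − 9869.6667 = -1239.6667
t=8: T_8 = 10479.6667; y_8 − T_8 = 9240 − 10479.6667 = -1239.6667
Mean deviation: (-1240.0000 + -1239.6667 + -1239.6667) / 3 = -1239.78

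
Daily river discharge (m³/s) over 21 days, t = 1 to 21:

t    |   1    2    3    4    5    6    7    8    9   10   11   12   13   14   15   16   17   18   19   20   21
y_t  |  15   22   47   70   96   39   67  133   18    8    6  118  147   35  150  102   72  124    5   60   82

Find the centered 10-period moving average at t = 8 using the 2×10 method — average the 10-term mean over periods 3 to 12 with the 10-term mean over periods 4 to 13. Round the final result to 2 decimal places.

65.20

Sum over 3–12: 47 + 70 + 96 + 39 + 67 + 133 + 18 + 8 + 6 + 118 = 602
Sum over 4–13: 70 + 96 + 39 + 67 + 133 + 18 + 8 + 6 + 118 + 147 = 702
CMA at t=8 = (602 + 702) / (2·10) = 1304 / 20 = 65.20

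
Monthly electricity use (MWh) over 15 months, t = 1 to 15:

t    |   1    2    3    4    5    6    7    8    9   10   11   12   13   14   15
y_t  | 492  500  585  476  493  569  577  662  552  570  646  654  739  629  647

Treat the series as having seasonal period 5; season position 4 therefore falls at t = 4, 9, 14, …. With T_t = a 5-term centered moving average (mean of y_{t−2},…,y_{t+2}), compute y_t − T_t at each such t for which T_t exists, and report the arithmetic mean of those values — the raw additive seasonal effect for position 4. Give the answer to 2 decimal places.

Season position 4 occurs at t = 4, 9 (where T_t is defined).
t=4: T_4 = 524.6000; y_4 − T_4 = 476 − 524.6000 = -48.6000
t=9: T_9 = 601.4000; y_9 − T_9 = 552 − 601.4000 = -49.4000
Mean deviation: (-48.6000 + -49.4000) / 2 = -49.00

-49.00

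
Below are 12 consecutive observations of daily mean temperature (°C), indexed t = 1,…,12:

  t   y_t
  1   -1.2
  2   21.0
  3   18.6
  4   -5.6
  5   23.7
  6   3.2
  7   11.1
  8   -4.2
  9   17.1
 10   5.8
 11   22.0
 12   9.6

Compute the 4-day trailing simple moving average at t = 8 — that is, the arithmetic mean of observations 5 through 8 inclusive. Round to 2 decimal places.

Sum of periods 5–8: 23.7 + 3.2 + 11.1 + (-4.2) = 33.8
Divide by 4: 33.8 / 4 = 8.45

8.45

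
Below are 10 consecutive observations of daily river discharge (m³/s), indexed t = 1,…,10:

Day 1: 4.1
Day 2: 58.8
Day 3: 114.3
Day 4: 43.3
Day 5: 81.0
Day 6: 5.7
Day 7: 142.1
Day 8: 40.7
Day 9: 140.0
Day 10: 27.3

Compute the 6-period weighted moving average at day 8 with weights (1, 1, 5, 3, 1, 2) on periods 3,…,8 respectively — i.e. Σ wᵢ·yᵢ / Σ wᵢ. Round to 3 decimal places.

Weighted sum: 1·114.3 + 1·43.3 + 5·81.0 + 3·5.7 + 1·142.1 + 2·40.7 = 114.3 + 43.3 + 405.0 + 17.1 + 142.1 + 81.4 = 803.2
Weight total: 1 + 1 + 5 + 3 + 1 + 2 = 13
WMA = 803.2 / 13 = 61.785

61.785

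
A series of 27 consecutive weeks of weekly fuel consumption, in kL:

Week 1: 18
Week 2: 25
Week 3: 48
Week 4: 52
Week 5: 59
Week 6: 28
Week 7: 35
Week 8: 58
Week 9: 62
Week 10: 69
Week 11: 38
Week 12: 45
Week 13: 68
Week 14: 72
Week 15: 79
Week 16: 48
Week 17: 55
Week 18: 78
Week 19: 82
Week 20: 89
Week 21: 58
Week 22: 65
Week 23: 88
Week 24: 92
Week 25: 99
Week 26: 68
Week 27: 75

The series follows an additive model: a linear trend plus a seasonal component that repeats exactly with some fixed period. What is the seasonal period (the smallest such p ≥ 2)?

First differences y_{t+1} − y_t: 7, 23, 4, 7, -31, 7, 23, 4, 7, -31, 7, 23, …
The difference pattern repeats every 5 terms and not for any smaller step, so p = 5.

5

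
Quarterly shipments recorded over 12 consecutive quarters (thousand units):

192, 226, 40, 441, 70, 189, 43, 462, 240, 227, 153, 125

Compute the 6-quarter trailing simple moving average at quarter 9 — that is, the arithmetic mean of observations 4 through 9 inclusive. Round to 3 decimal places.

Sum of periods 4–9: 441 + 70 + 189 + 43 + 462 + 240 = 1445
Divide by 6: 1445 / 6 = 240.833

240.833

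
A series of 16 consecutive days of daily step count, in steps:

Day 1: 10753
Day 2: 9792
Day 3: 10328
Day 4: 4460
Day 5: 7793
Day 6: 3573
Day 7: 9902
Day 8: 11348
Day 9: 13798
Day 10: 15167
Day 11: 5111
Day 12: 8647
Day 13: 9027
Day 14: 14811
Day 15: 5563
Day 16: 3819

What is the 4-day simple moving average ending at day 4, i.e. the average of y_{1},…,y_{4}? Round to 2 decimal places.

8833.25

Sum of periods 1–4: 10753 + 9792 + 10328 + 4460 = 35333
Divide by 4: 35333 / 4 = 8833.25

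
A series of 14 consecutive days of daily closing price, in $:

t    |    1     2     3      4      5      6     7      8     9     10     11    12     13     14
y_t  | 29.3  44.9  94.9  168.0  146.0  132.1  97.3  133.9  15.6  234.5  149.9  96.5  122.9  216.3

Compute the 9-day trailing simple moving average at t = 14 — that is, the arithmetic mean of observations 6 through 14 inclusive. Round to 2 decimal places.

133.22

Sum of periods 6–14: 132.1 + 97.3 + 133.9 + 15.6 + 234.5 + 149.9 + 96.5 + 122.9 + 216.3 = 1199.0
Divide by 9: 1199.0 / 9 = 133.22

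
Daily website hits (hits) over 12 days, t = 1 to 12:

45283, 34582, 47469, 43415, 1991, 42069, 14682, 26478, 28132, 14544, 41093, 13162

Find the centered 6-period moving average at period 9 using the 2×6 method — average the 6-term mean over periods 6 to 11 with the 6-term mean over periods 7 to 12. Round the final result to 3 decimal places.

Sum over 6–11: 42069 + 14682 + 26478 + 28132 + 14544 + 41093 = 166998
Sum over 7–12: 14682 + 26478 + 28132 + 14544 + 41093 + 13162 = 138091
CMA at t=9 = (166998 + 138091) / (2·6) = 305089 / 12 = 25424.083

25424.083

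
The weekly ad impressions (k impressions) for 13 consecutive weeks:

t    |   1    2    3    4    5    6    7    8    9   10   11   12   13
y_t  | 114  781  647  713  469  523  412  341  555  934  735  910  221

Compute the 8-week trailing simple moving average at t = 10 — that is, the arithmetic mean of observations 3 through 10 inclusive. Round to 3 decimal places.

Sum of periods 3–10: 647 + 713 + 469 + 523 + 412 + 341 + 555 + 934 = 4594
Divide by 8: 4594 / 8 = 574.250

574.250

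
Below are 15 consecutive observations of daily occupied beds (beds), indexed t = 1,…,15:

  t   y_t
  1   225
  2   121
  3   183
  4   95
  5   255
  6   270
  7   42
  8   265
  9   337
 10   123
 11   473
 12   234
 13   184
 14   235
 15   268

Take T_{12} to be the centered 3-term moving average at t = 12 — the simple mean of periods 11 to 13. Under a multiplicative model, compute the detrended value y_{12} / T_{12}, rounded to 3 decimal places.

0.788

Trend T_12 = (473 + 234 + 184) / 3 = 891/3 = 297.00000
Ratio to trend: 234 / 297.00000 = 0.788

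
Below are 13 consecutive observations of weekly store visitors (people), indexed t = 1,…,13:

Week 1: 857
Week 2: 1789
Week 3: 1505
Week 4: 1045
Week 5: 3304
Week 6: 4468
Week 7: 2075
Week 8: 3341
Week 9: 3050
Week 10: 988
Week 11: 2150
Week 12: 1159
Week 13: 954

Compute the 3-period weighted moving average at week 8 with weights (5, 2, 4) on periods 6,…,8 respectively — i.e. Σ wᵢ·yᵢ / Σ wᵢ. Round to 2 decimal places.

Weighted sum: 5·4468 + 2·2075 + 4·3341 = 22340 + 4150 + 13364 = 39854
Weight total: 5 + 2 + 4 = 11
WMA = 39854 / 11 = 3623.09

3623.09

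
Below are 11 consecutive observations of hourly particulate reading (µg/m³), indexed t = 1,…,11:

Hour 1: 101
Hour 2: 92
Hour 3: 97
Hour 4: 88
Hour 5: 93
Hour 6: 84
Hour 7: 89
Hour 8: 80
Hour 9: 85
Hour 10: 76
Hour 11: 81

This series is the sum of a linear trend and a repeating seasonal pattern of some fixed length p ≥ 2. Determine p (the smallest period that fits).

2

First differences y_{t+1} − y_t: -9, 5, -9, 5, -9, 5, …
The difference pattern repeats every 2 terms and not for any smaller step, so p = 2.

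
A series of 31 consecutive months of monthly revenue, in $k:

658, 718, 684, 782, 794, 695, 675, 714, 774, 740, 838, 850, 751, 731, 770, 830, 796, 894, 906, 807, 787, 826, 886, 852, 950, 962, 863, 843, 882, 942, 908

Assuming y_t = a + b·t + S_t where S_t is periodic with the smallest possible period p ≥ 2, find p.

First differences y_{t+1} − y_t: 60, -34, 98, 12, -99, -20, 39, 60, -34, 98, 12, -99, -20, 39, 60, -34, …
The difference pattern repeats every 7 terms and not for any smaller step, so p = 7.

7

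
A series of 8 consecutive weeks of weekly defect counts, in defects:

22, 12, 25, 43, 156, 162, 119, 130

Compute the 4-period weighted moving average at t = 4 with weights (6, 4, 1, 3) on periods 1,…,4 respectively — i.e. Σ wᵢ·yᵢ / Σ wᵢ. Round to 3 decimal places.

23.857

Weighted sum: 6·22 + 4·12 + 1·25 + 3·43 = 132 + 48 + 25 + 129 = 334
Weight total: 6 + 4 + 1 + 3 = 14
WMA = 334 / 14 = 23.857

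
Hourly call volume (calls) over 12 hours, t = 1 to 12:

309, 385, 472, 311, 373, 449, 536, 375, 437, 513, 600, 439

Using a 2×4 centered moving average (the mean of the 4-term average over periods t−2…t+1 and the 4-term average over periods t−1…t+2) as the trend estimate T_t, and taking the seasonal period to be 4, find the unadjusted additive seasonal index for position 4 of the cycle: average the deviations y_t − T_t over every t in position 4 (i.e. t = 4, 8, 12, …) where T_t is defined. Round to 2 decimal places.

Season position 4 occurs at t = 4, 8 (where T_t is defined).
t=4: T_4 = 393.2500; y_4 − T_4 = 311 − 393.2500 = -82.2500
t=8: T_8 = 457.2500; y_8 − T_8 = 375 − 457.2500 = -82.2500
Mean deviation: (-82.2500 + -82.2500) / 2 = -82.25

-82.25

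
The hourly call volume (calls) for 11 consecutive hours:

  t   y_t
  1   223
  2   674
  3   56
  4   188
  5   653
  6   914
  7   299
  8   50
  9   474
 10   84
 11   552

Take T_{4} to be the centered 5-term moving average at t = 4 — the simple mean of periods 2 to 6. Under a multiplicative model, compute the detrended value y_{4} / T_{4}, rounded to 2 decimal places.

0.38

Trend T_4 = (674 + 56 + 188 + 653 + 914) / 5 = 2485/5 = 497.0000
Ratio to trend: 188 / 497.0000 = 0.38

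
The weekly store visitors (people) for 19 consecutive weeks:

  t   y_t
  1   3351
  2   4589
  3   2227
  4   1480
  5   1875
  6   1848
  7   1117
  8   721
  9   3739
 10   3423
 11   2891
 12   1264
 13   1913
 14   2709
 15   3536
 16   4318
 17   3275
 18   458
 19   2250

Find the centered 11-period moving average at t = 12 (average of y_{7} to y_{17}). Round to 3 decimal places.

Sum of periods 7–17: 1117 + 721 + 3739 + 3423 + 2891 + 1264 + 1913 + 2709 + 3536 + 4318 + 3275 = 28906
Divide by 11: 28906 / 11 = 2627.818

2627.818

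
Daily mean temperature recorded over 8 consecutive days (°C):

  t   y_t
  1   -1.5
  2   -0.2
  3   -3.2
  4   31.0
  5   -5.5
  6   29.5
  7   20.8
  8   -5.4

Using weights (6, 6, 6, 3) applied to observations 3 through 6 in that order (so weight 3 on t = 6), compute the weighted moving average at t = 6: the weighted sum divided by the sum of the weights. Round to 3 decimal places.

Weighted sum: 6·-3.2 + 6·31.0 + 6·-5.5 + 3·29.5 = -19.2 + 186.0 + -33.0 + 88.5 = 222.3
Weight total: 6 + 6 + 6 + 3 = 21
WMA = 222.3 / 21 = 10.586

10.586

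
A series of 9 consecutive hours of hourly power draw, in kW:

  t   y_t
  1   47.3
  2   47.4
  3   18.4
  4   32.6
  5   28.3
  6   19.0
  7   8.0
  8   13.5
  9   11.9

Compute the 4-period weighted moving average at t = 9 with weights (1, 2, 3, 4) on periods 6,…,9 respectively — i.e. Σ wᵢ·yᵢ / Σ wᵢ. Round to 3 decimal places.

12.310

Weighted sum: 1·19.0 + 2·8.0 + 3·13.5 + 4·11.9 = 19.0 + 16.0 + 40.5 + 47.6 = 123.1
Weight total: 1 + 2 + 3 + 4 = 10
WMA = 123.1 / 10 = 12.310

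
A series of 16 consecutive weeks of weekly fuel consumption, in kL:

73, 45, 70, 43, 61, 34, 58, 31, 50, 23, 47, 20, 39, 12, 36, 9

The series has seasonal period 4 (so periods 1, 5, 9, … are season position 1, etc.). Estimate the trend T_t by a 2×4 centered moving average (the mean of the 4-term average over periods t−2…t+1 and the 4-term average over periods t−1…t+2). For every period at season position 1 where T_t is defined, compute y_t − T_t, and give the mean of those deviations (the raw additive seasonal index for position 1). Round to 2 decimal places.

10.75

Season position 1 occurs at t = 5, 9, 13 (where T_t is defined).
t=5: T_5 = 50.5000; y_5 − T_5 = 61 − 50.5000 = 10.5000
t=9: T_9 = 39.1250; y_9 − T_9 = 50 − 39.1250 = 10.8750
t=13: T_13 = 28.1250; y_13 − T_13 = 39 − 28.1250 = 10.8750
Mean deviation: (10.5000 + 10.8750 + 10.8750) / 3 = 10.75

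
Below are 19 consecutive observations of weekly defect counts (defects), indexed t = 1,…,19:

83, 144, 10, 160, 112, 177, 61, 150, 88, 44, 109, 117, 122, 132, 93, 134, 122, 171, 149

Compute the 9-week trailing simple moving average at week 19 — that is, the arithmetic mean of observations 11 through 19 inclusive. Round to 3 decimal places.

Sum of periods 11–19: 109 + 117 + 122 + 132 + 93 + 134 + 122 + 171 + 149 = 1149
Divide by 9: 1149 / 9 = 127.667

127.667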